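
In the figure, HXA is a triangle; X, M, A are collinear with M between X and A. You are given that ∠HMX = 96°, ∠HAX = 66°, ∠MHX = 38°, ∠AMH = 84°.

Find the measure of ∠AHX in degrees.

∠AHX = 68°

1. ∠HXM = 46°  [△HXM]
2. ∠AXH = 46°  [M on ray XA]
3. ∠AHX = 68°  [△HXA]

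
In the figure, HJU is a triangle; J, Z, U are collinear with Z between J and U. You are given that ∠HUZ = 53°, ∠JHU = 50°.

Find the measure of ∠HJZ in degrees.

∠HJZ = 77°

1. ∠HUJ = 53°  [Z on ray UJ]
2. ∠HJU = 77°  [△HJU]
3. ∠HJZ = 77°  [Z on ray JU]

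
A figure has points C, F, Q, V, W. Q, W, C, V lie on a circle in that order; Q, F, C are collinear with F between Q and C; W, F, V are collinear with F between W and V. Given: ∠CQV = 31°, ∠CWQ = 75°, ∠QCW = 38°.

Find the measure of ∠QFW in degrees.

∠QFW = 69°

1. ∠CWV = 31°  [same arc CV]
2. ∠CFW = 111°  [△WFC]
3. ∠QFW = 69°  [linear pair at F on QC]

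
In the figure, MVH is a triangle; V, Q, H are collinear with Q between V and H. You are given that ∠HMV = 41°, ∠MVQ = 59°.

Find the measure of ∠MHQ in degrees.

1. ∠HVM = 59°  [Q on ray VH]
2. ∠MHV = 80°  [△MVH]
3. ∠MHQ = 80°  [Q on ray HV]

∠MHQ = 80°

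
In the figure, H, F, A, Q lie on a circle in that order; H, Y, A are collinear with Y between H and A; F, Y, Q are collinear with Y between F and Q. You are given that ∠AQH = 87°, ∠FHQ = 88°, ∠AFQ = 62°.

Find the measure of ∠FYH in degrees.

1. ∠FAQ = 92°  [cyclic HFAQ, opposite ∠H+∠A]
2. ∠AHQ = 62°  [same arc AQ]
3. ∠AQF = 26°  [△FAQ]
4. ∠HAQ = 31°  [△HAQ]
5. ∠AHF = 26°  [same arc FA]
6. ∠HFQ = 31°  [same arc HQ]
7. ∠FYH = 123°  [△HYF]

∠FYH = 123°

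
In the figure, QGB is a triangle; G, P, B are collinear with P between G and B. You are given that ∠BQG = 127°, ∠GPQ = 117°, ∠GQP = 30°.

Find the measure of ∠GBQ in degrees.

∠GBQ = 20°

1. ∠PGQ = 33°  [△QGP]
2. ∠BGQ = 33°  [P on ray GB]
3. ∠GBQ = 20°  [△QGB]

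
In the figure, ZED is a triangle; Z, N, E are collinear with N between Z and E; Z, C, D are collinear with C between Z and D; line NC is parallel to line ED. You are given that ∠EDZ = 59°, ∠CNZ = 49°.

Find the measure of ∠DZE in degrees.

∠DZE = 72°

1. ∠NCZ = 59°  [NC∥ED, corresponding at C]
2. ∠CZN = 72°  [△ZNC]
3. ∠DZE = 72°  [N on ZE, C on ZD]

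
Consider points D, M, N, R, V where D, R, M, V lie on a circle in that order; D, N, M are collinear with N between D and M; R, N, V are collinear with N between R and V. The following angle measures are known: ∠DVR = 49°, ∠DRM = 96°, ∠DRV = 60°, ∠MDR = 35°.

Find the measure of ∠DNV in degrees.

1. ∠DVM = 84°  [cyclic DRMV, opposite ∠R+∠V]
2. ∠DMV = 60°  [same arc DV]
3. ∠MDV = 36°  [△DMV]
4. ∠DNV = 95°  [△DNV]

∠DNV = 95°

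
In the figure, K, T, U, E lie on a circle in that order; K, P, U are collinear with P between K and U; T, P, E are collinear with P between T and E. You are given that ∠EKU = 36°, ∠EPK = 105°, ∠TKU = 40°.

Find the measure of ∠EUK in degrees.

1. ∠EPU = 75°  [linear pair at P on KU]
2. ∠TEU = 40°  [same arc TU]
3. ∠EUK = 65°  [△UPE]

∠EUK = 65°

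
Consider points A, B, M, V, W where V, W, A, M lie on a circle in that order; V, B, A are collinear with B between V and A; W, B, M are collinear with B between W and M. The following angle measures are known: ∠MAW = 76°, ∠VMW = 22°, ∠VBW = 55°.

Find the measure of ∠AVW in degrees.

1. ∠MVW = 104°  [cyclic VWAM, opposite ∠V+∠A]
2. ∠MWV = 54°  [△VWM]
3. ∠AVW = 71°  [△VBW]

∠AVW = 71°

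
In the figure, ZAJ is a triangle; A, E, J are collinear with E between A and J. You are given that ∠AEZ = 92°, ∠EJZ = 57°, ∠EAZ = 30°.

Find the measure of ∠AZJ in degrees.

∠AZJ = 93°

1. ∠AJZ = 57°  [E on ray JA]
2. ∠JAZ = 30°  [E on ray AJ]
3. ∠AZJ = 93°  [△ZAJ]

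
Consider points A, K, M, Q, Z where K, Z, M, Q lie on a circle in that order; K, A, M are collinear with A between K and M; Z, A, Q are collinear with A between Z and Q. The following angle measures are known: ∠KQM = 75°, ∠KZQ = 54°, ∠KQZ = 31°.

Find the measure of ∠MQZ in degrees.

∠MQZ = 44°

1. ∠KZM = 105°  [cyclic KZMQ, opposite ∠Z+∠Q]
2. ∠KMZ = 31°  [same arc KZ]
3. ∠MKZ = 44°  [△KZM]
4. ∠MQZ = 44°  [same arc ZM]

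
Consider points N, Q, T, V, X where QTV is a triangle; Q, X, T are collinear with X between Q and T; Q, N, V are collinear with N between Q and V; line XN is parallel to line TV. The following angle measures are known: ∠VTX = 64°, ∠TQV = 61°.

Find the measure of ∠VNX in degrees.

1. ∠QTV = 64°  [X on ray TQ]
2. ∠QVT = 55°  [△QTV]
3. ∠QNX = 55°  [XN∥TV, corresponding at N]
4. ∠VNX = 125°  [linear pair at N on QV]

∠VNX = 125°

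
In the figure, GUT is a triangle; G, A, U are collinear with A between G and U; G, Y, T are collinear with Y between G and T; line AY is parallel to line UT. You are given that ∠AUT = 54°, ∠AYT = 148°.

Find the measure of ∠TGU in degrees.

∠TGU = 94°

1. ∠GUT = 54°  [A on ray UG]
2. ∠AYG = 32°  [linear pair at Y on GT]
3. ∠GAY = 54°  [AY∥UT, corresponding at A]
4. ∠AGY = 94°  [△GAY]
5. ∠TGU = 94°  [A on GU, Y on GT]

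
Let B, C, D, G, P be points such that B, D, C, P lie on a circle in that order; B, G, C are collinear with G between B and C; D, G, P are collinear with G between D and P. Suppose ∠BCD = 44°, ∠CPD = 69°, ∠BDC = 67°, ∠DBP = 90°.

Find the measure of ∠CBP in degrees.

1. ∠DCP = 90°  [cyclic BDCP, opposite ∠B+∠C]
2. ∠CDP = 21°  [△DCP]
3. ∠CBP = 21°  [same arc CP]

∠CBP = 21°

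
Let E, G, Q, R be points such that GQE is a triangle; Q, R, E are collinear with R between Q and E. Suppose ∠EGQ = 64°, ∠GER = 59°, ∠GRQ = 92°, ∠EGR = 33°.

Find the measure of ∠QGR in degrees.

∠QGR = 31°

1. ∠GEQ = 59°  [R on ray EQ]
2. ∠EQG = 57°  [△GQE]
3. ∠GQR = 57°  [R on ray QE]
4. ∠QGR = 31°  [△GQR]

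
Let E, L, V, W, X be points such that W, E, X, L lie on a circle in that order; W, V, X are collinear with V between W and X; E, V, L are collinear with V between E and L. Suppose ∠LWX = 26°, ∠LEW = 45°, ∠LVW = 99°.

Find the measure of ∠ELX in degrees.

∠ELX = 54°

1. ∠LXW = 45°  [same arc WL]
2. ∠LVX = 81°  [linear pair at V on WX]
3. ∠ELX = 54°  [△XVL]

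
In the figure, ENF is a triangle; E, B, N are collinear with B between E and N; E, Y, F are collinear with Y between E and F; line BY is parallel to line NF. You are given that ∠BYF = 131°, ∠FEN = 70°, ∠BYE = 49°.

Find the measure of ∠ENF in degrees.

1. ∠BEY = 70°  [B on EN, Y on EF]
2. ∠EBY = 61°  [△EBY]
3. ∠ENF = 61°  [BY∥NF, corresponding at B]

∠ENF = 61°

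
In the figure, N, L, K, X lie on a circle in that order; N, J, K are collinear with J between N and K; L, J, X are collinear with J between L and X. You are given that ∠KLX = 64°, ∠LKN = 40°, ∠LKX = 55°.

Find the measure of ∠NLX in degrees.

∠NLX = 15°

1. ∠LXN = 40°  [same arc NL]
2. ∠LNX = 125°  [cyclic NLKX, opposite ∠N+∠K]
3. ∠NLX = 15°  [△NLX]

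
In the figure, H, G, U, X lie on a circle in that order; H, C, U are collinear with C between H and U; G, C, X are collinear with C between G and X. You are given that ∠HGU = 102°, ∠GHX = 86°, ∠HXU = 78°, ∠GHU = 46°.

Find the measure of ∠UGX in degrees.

1. ∠GUX = 94°  [cyclic HGUX, opposite ∠H+∠U]
2. ∠GXU = 46°  [same arc GU]
3. ∠UGX = 40°  [△GUX]

∠UGX = 40°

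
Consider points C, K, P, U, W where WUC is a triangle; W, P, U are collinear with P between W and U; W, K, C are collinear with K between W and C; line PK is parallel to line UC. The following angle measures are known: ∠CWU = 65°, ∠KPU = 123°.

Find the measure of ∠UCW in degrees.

∠UCW = 58°

1. ∠KWP = 65°  [P on WU, K on WC]
2. ∠KPW = 57°  [linear pair at P on WU]
3. ∠PKW = 58°  [△WPK]
4. ∠UCW = 58°  [PK∥UC, corresponding at K]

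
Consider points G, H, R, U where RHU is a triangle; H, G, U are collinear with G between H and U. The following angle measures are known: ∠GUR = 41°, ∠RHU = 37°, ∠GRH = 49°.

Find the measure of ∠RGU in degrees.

∠RGU = 86°

1. ∠GHR = 37°  [G on ray HU]
2. ∠HGR = 94°  [△RHG]
3. ∠RGU = 86°  [linear pair at G on HU]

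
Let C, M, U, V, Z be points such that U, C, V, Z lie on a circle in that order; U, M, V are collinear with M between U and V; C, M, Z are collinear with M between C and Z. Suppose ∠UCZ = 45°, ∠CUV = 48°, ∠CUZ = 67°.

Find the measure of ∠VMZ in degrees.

1. ∠UVZ = 45°  [same arc UZ]
2. ∠CZV = 48°  [same arc CV]
3. ∠VMZ = 87°  [△VMZ]

∠VMZ = 87°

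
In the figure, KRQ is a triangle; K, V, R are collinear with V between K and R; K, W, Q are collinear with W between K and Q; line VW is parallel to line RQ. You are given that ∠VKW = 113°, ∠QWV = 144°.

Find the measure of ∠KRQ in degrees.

∠KRQ = 31°

1. ∠KWV = 36°  [linear pair at W on KQ]
2. ∠KVW = 31°  [△KVW]
3. ∠KRQ = 31°  [VW∥RQ, corresponding at V]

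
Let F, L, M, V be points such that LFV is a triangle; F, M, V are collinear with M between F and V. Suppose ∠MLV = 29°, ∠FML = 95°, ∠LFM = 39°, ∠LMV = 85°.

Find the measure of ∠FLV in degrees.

∠FLV = 75°

1. ∠LVM = 66°  [△LMV]
2. ∠LFV = 39°  [M on ray FV]
3. ∠FVL = 66°  [M on ray VF]
4. ∠FLV = 75°  [△LFV]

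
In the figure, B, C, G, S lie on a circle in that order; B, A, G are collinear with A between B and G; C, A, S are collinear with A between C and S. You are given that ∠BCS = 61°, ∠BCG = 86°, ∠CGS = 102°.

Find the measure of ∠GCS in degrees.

∠GCS = 25°

1. ∠BGS = 61°  [same arc BS]
2. ∠BSG = 94°  [cyclic BCGS, opposite ∠C+∠S]
3. ∠GBS = 25°  [△BGS]
4. ∠GCS = 25°  [same arc GS]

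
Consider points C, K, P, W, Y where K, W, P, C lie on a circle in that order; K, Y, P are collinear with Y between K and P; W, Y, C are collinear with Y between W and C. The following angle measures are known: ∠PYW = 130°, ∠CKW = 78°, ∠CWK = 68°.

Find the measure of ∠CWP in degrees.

1. ∠CYK = 130°  [vertical angles at Y]
2. ∠KCW = 34°  [△KWC]
3. ∠CKP = 16°  [△KYC]
4. ∠CWP = 16°  [same arc PC]

∠CWP = 16°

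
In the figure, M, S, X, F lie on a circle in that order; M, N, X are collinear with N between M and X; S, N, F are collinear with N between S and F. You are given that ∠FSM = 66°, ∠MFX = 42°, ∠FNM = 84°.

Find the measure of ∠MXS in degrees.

1. ∠FXM = 66°  [same arc MF]
2. ∠FMX = 72°  [△MXF]
3. ∠SNX = 84°  [vertical angles at N]
4. ∠FSX = 72°  [same arc XF]
5. ∠MXS = 24°  [△SNX]

∠MXS = 24°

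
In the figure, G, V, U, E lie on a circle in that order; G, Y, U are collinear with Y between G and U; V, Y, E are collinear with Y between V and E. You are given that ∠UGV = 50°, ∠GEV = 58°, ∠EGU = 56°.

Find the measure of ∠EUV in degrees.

1. ∠UEV = 50°  [same arc VU]
2. ∠EVU = 56°  [same arc UE]
3. ∠EUV = 74°  [△VUE]

∠EUV = 74°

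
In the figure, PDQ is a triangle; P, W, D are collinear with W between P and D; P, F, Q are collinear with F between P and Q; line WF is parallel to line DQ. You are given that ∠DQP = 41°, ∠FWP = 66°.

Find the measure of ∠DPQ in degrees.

1. ∠PFW = 41°  [WF∥DQ, corresponding at F]
2. ∠FPW = 73°  [△PWF]
3. ∠DPQ = 73°  [W on PD, F on PQ]

∠DPQ = 73°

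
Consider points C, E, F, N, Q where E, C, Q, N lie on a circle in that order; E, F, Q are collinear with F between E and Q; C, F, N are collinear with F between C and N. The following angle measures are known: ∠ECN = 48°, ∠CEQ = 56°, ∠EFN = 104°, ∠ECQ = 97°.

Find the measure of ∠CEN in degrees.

1. ∠CQE = 27°  [△ECQ]
2. ∠CNE = 27°  [same arc EC]
3. ∠CEN = 105°  [△ECN]

∠CEN = 105°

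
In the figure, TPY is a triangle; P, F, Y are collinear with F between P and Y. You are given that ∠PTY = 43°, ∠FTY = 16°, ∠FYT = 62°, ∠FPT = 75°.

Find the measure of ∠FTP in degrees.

1. ∠TFY = 102°  [△TFY]
2. ∠PFT = 78°  [linear pair at F on PY]
3. ∠FTP = 27°  [△TPF]

∠FTP = 27°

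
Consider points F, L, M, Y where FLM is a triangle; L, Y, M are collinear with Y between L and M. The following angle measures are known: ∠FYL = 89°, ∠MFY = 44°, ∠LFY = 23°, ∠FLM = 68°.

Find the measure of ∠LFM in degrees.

1. ∠FYM = 91°  [linear pair at Y on LM]
2. ∠FMY = 45°  [△FYM]
3. ∠FML = 45°  [Y on ray ML]
4. ∠LFM = 67°  [△FLM]

∠LFM = 67°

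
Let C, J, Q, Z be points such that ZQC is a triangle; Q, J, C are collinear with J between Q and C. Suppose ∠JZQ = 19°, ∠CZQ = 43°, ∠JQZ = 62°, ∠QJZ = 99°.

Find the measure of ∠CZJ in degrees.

∠CZJ = 24°

1. ∠CQZ = 62°  [J on ray QC]
2. ∠CJZ = 81°  [linear pair at J on QC]
3. ∠QCZ = 75°  [△ZQC]
4. ∠JCZ = 75°  [J on ray CQ]
5. ∠CZJ = 24°  [△ZJC]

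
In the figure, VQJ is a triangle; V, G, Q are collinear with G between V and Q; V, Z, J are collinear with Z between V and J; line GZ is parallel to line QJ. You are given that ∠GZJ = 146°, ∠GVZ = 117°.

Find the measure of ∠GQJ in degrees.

1. ∠GZV = 34°  [linear pair at Z on VJ]
2. ∠VGZ = 29°  [△VGZ]
3. ∠QGZ = 151°  [linear pair at G on VQ]
4. ∠GQJ = 29°  [GZ∥QJ, co-interior at Q–G]

∠GQJ = 29°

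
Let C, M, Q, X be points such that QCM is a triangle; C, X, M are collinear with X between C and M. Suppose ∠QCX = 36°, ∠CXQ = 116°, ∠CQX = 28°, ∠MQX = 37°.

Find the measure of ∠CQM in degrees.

1. ∠MCQ = 36°  [X on ray CM]
2. ∠MXQ = 64°  [linear pair at X on CM]
3. ∠QMX = 79°  [△QXM]
4. ∠CMQ = 79°  [X on ray MC]
5. ∠CQM = 65°  [△QCM]

∠CQM = 65°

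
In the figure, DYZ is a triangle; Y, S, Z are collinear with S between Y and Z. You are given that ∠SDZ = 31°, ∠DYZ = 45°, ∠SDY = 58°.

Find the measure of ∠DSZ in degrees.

1. ∠DYS = 45°  [S on ray YZ]
2. ∠DSY = 77°  [△DYS]
3. ∠DSZ = 103°  [linear pair at S on YZ]

∠DSZ = 103°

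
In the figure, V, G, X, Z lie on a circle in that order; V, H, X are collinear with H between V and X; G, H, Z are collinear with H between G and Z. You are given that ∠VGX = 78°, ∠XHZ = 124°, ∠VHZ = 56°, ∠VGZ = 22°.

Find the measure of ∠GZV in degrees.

1. ∠VZX = 102°  [cyclic VGXZ, opposite ∠G+∠Z]
2. ∠VXZ = 22°  [same arc VZ]
3. ∠XVZ = 56°  [△VXZ]
4. ∠GZV = 68°  [△VHZ]

∠GZV = 68°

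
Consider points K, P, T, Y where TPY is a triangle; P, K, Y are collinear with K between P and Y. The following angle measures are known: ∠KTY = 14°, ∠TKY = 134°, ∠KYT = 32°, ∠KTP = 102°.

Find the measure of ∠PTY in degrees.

∠PTY = 116°

1. ∠PKT = 46°  [linear pair at K on PY]
2. ∠PYT = 32°  [K on ray YP]
3. ∠KPT = 32°  [△TPK]
4. ∠TPY = 32°  [K on ray PY]
5. ∠PTY = 116°  [△TPY]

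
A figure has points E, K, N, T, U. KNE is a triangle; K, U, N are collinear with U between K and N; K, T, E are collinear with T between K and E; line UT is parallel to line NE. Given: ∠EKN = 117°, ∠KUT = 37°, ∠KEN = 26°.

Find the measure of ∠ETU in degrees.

1. ∠TKU = 117°  [U on KN, T on KE]
2. ∠KTU = 26°  [△KUT]
3. ∠ETU = 154°  [linear pair at T on KE]

∠ETU = 154°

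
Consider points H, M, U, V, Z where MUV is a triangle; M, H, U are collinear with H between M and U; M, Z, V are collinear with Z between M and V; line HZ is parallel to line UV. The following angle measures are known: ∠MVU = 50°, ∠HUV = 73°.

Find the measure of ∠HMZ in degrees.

1. ∠MUV = 73°  [H on ray UM]
2. ∠UMV = 57°  [△MUV]
3. ∠HMZ = 57°  [H on MU, Z on MV]

∠HMZ = 57°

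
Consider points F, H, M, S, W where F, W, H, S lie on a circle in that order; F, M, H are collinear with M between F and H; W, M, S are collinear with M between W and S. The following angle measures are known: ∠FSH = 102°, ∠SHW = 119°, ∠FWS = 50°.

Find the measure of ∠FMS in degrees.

1. ∠SFW = 61°  [cyclic FWHS, opposite ∠F+∠H]
2. ∠FHS = 50°  [same arc FS]
3. ∠FSW = 69°  [△FWS]
4. ∠HFS = 28°  [△FHS]
5. ∠FMS = 83°  [△FMS]

∠FMS = 83°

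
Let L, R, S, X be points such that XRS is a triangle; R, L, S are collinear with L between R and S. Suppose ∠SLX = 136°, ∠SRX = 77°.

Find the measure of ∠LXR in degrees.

1. ∠RLX = 44°  [linear pair at L on RS]
2. ∠LRX = 77°  [L on ray RS]
3. ∠LXR = 59°  [△XRL]

∠LXR = 59°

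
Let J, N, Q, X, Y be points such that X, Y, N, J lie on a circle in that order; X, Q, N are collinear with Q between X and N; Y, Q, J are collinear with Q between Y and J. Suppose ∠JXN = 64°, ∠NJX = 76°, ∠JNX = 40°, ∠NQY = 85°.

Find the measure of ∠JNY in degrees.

1. ∠JYN = 64°  [same arc NJ]
2. ∠NYX = 104°  [cyclic XYNJ, opposite ∠Y+∠J]
3. ∠XNY = 31°  [△YQN]
4. ∠NXY = 45°  [△XYN]
5. ∠NJY = 45°  [same arc YN]
6. ∠JNY = 71°  [△YNJ]

∠JNY = 71°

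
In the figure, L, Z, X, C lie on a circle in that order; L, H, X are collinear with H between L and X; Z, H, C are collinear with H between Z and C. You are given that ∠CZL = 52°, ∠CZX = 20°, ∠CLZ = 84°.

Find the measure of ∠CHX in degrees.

∠CHX = 64°

1. ∠LCZ = 44°  [△LZC]
2. ∠CLX = 20°  [same arc XC]
3. ∠CHL = 116°  [△LHC]
4. ∠CHX = 64°  [linear pair at H on LX]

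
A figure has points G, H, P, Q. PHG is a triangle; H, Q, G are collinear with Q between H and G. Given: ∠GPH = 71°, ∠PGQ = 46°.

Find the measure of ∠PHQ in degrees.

∠PHQ = 63°

1. ∠HGP = 46°  [Q on ray GH]
2. ∠GHP = 63°  [△PHG]
3. ∠PHQ = 63°  [Q on ray HG]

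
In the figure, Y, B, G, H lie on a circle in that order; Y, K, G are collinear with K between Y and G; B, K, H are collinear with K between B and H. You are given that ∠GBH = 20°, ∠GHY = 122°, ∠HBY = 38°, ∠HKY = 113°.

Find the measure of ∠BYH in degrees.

1. ∠GYH = 20°  [same arc GH]
2. ∠BHY = 47°  [△YKH]
3. ∠BYH = 95°  [△YBH]

∠BYH = 95°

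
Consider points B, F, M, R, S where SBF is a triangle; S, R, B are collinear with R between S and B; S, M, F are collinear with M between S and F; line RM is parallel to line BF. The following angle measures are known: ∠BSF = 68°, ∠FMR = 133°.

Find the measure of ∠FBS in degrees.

1. ∠MSR = 68°  [R on SB, M on SF]
2. ∠RMS = 47°  [linear pair at M on SF]
3. ∠MRS = 65°  [△SRM]
4. ∠FBS = 65°  [RM∥BF, corresponding at R]

∠FBS = 65°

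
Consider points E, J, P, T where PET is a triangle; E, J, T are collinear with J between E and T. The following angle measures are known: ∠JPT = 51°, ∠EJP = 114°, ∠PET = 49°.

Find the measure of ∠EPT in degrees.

∠EPT = 68°

1. ∠PJT = 66°  [linear pair at J on ET]
2. ∠JTP = 63°  [△PJT]
3. ∠ETP = 63°  [J on ray TE]
4. ∠EPT = 68°  [△PET]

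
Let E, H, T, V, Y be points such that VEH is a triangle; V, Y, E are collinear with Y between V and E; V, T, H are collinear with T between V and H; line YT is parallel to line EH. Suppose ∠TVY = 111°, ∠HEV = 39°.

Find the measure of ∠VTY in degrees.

∠VTY = 30°

1. ∠EVH = 111°  [Y on VE, T on VH]
2. ∠EHV = 30°  [△VEH]
3. ∠VTY = 30°  [YT∥EH, corresponding at T]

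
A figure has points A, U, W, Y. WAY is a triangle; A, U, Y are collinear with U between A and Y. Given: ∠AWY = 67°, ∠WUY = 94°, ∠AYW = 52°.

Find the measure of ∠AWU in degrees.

1. ∠WAY = 61°  [△WAY]
2. ∠AUW = 86°  [linear pair at U on AY]
3. ∠UAW = 61°  [U on ray AY]
4. ∠AWU = 33°  [△WAU]

∠AWU = 33°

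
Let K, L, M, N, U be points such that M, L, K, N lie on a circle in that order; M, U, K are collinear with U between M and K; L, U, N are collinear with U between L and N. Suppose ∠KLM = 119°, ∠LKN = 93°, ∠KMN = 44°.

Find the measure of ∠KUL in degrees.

1. ∠KNM = 61°  [cyclic MLKN, opposite ∠L+∠N]
2. ∠KLN = 44°  [same arc KN]
3. ∠MKN = 75°  [△MKN]
4. ∠KNL = 43°  [△LKN]
5. ∠MLN = 75°  [same arc MN]
6. ∠KML = 43°  [same arc LK]
7. ∠LUM = 62°  [△MUL]
8. ∠KUL = 118°  [linear pair at U on MK]

∠KUL = 118°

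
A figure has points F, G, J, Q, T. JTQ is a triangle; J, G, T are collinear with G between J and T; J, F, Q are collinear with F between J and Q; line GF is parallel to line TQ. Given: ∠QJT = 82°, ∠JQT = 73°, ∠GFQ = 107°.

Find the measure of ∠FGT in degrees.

1. ∠JTQ = 25°  [△JTQ]
2. ∠FGJ = 25°  [GF∥TQ, corresponding at G]
3. ∠FGT = 155°  [linear pair at G on JT]

∠FGT = 155°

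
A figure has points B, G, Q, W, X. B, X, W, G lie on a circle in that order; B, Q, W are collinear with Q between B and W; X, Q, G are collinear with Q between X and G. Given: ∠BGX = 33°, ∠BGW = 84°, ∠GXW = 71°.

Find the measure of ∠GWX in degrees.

∠GWX = 58°

1. ∠BWX = 33°  [same arc BX]
2. ∠BXW = 96°  [cyclic BXWG, opposite ∠X+∠G]
3. ∠WBX = 51°  [△BXW]
4. ∠WGX = 51°  [same arc XW]
5. ∠GWX = 58°  [△XWG]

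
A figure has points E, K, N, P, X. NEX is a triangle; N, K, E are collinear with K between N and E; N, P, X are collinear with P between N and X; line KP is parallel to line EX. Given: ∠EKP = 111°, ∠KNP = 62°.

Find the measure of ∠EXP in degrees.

1. ∠NKP = 69°  [linear pair at K on NE]
2. ∠KPN = 49°  [△NKP]
3. ∠KPX = 131°  [linear pair at P on NX]
4. ∠EXP = 49°  [KP∥EX, co-interior at X–P]

∠EXP = 49°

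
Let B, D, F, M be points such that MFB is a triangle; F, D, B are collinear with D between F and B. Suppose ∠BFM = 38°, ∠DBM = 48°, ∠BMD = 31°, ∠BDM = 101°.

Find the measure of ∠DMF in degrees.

1. ∠DFM = 38°  [D on ray FB]
2. ∠FDM = 79°  [linear pair at D on FB]
3. ∠DMF = 63°  [△MFD]

∠DMF = 63°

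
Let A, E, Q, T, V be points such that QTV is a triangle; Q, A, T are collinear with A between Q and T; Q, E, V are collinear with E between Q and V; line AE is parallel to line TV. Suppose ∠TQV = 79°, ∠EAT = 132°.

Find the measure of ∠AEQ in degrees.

∠AEQ = 53°

1. ∠AQE = 79°  [A on QT, E on QV]
2. ∠EAQ = 48°  [linear pair at A on QT]
3. ∠AEQ = 53°  [△QAE]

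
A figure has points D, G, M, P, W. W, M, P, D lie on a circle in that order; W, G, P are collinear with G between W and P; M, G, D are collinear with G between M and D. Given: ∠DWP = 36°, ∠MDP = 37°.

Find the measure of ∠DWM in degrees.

∠DWM = 73°

1. ∠DMP = 36°  [same arc PD]
2. ∠DPM = 107°  [△MPD]
3. ∠DWM = 73°  [cyclic WMPD, opposite ∠W+∠P]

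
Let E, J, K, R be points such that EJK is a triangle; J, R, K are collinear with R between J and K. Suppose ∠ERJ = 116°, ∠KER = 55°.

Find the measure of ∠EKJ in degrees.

1. ∠ERK = 64°  [linear pair at R on JK]
2. ∠EKR = 61°  [△ERK]
3. ∠EKJ = 61°  [R on ray KJ]

∠EKJ = 61°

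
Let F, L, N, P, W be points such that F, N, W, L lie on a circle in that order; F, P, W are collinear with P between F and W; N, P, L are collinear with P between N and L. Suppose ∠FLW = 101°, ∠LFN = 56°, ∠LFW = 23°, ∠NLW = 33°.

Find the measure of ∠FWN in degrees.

1. ∠FNW = 79°  [cyclic FNWL, opposite ∠N+∠L]
2. ∠NFW = 33°  [same arc NW]
3. ∠FWN = 68°  [△FNW]

∠FWN = 68°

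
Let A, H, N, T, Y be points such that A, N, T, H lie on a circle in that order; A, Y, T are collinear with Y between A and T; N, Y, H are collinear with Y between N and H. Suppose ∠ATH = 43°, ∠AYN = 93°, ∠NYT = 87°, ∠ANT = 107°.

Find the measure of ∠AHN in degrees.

1. ∠ANH = 43°  [same arc AH]
2. ∠NAT = 44°  [△AYN]
3. ∠ATN = 29°  [△ANT]
4. ∠AHN = 29°  [same arc AN]

∠AHN = 29°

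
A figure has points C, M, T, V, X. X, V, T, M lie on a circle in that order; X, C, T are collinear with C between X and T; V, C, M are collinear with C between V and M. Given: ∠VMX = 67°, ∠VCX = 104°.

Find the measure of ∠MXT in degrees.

∠MXT = 37°

1. ∠VTX = 67°  [same arc XV]
2. ∠TCV = 76°  [linear pair at C on XT]
3. ∠MVT = 37°  [△VCT]
4. ∠MXT = 37°  [same arc TM]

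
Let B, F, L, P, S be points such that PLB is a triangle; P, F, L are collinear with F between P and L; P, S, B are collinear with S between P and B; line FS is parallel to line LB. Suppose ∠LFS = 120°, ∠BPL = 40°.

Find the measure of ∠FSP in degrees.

∠FSP = 80°

1. ∠PFS = 60°  [linear pair at F on PL]
2. ∠FPS = 40°  [F on PL, S on PB]
3. ∠FSP = 80°  [△PFS]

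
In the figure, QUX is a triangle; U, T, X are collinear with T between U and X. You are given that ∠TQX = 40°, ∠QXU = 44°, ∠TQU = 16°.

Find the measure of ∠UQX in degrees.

1. ∠QXT = 44°  [T on ray XU]
2. ∠QTX = 96°  [△QTX]
3. ∠QTU = 84°  [linear pair at T on UX]
4. ∠QUT = 80°  [△QUT]
5. ∠QUX = 80°  [T on ray UX]
6. ∠UQX = 56°  [△QUX]

∠UQX = 56°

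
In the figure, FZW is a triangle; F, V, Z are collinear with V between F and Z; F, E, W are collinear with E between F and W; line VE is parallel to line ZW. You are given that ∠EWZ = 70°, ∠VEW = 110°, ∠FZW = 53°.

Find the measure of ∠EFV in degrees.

1. ∠FEV = 70°  [linear pair at E on FW]
2. ∠EVF = 53°  [VE∥ZW, corresponding at V]
3. ∠EFV = 57°  [△FVE]

∠EFV = 57°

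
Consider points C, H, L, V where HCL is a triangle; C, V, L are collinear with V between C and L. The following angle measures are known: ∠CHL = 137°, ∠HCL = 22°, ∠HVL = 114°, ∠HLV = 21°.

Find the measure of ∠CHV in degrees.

1. ∠HCV = 22°  [V on ray CL]
2. ∠CVH = 66°  [linear pair at V on CL]
3. ∠CHV = 92°  [△HCV]

∠CHV = 92°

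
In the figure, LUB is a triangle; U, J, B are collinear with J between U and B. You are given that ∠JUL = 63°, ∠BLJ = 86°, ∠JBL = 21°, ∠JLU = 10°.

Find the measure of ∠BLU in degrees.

1. ∠BUL = 63°  [J on ray UB]
2. ∠LBU = 21°  [J on ray BU]
3. ∠BLU = 96°  [△LUB]

∠BLU = 96°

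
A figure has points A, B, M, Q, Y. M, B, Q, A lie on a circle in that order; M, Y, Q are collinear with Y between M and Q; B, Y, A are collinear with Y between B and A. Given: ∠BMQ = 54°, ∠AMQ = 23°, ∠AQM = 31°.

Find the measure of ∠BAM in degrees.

1. ∠BAQ = 54°  [same arc BQ]
2. ∠AYQ = 95°  [△QYA]
3. ∠AYM = 85°  [linear pair at Y on MQ]
4. ∠BAM = 72°  [△MYA]

∠BAM = 72°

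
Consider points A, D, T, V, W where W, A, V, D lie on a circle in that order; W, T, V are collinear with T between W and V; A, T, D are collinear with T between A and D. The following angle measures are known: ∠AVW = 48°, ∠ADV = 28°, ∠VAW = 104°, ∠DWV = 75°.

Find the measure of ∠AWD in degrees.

∠AWD = 103°

1. ∠DAV = 75°  [same arc VD]
2. ∠AVD = 77°  [△AVD]
3. ∠AWD = 103°  [cyclic WAVD, opposite ∠W+∠V]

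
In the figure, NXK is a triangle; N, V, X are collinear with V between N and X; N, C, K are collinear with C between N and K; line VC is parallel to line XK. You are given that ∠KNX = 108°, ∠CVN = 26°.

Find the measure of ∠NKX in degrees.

∠NKX = 46°

1. ∠CNV = 108°  [V on NX, C on NK]
2. ∠NCV = 46°  [△NVC]
3. ∠NKX = 46°  [VC∥XK, corresponding at C]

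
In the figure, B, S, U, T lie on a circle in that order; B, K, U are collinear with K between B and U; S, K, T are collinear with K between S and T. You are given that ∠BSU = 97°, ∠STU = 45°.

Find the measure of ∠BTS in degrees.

∠BTS = 38°

1. ∠SBU = 45°  [same arc SU]
2. ∠BUS = 38°  [△BSU]
3. ∠BTS = 38°  [same arc BS]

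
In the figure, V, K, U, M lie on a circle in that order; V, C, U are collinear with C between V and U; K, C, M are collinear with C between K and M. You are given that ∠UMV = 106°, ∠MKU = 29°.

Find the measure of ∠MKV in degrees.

1. ∠MVU = 29°  [same arc UM]
2. ∠MUV = 45°  [△VUM]
3. ∠MKV = 45°  [same arc VM]

∠MKV = 45°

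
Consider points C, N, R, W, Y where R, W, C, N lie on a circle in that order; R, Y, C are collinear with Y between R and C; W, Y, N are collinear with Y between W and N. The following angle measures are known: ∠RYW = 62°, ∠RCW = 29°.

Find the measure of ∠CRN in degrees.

1. ∠CYN = 62°  [vertical angles at Y]
2. ∠RNW = 29°  [same arc RW]
3. ∠NYR = 118°  [linear pair at Y on RC]
4. ∠CRN = 33°  [△RYN]

∠CRN = 33°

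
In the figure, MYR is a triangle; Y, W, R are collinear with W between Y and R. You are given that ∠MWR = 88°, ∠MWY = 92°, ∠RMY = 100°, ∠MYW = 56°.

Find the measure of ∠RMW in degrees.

1. ∠MYR = 56°  [W on ray YR]
2. ∠MRY = 24°  [△MYR]
3. ∠MRW = 24°  [W on ray RY]
4. ∠RMW = 68°  [△MWR]

∠RMW = 68°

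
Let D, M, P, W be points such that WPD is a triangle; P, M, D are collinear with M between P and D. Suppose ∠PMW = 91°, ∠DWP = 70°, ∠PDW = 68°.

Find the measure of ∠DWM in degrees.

∠DWM = 23°

1. ∠DMW = 89°  [linear pair at M on PD]
2. ∠MDW = 68°  [M on ray DP]
3. ∠DWM = 23°  [△WMD]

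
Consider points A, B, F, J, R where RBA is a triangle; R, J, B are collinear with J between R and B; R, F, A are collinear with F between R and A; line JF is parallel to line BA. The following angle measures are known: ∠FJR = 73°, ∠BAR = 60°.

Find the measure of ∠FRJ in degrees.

1. ∠ABR = 73°  [JF∥BA, corresponding at J]
2. ∠ARB = 47°  [△RBA]
3. ∠FRJ = 47°  [J on RB, F on RA]

∠FRJ = 47°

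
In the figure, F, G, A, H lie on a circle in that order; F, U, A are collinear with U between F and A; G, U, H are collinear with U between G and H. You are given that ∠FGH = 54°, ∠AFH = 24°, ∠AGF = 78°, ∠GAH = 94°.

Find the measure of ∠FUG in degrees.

∠FUG = 64°

1. ∠FAH = 54°  [same arc FH]
2. ∠AGH = 24°  [same arc AH]
3. ∠AHG = 62°  [△GAH]
4. ∠AUH = 64°  [△AUH]
5. ∠FUG = 64°  [vertical angles at U]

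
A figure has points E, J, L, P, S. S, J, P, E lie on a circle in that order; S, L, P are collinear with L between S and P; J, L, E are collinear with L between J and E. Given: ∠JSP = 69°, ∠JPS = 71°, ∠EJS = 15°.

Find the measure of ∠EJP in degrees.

1. ∠JLS = 96°  [△SLJ]
2. ∠JLP = 84°  [linear pair at L on SP]
3. ∠EJP = 25°  [△JLP]

∠EJP = 25°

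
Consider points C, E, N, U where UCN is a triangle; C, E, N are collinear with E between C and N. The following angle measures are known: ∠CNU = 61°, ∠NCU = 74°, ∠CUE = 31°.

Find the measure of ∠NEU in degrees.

∠NEU = 105°

1. ∠ECU = 74°  [E on ray CN]
2. ∠CEU = 75°  [△UCE]
3. ∠NEU = 105°  [linear pair at E on CN]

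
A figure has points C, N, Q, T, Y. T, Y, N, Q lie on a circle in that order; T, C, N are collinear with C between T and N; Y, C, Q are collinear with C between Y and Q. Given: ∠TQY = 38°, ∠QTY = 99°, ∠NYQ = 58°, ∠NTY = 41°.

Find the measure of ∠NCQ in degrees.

∠NCQ = 96°

1. ∠QYT = 43°  [△TYQ]
2. ∠QNY = 81°  [cyclic TYNQ, opposite ∠T+∠N]
3. ∠NQY = 41°  [△YNQ]
4. ∠QNT = 43°  [same arc TQ]
5. ∠NCQ = 96°  [△NCQ]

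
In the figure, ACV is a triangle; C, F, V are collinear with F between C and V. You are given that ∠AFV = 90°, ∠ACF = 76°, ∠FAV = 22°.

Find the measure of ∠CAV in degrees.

1. ∠AVF = 68°  [△AFV]
2. ∠ACV = 76°  [F on ray CV]
3. ∠AVC = 68°  [F on ray VC]
4. ∠CAV = 36°  [△ACV]

∠CAV = 36°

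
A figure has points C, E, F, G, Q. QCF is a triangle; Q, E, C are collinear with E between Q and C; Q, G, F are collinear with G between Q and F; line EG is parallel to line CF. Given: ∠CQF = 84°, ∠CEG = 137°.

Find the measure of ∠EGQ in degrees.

1. ∠EQG = 84°  [E on QC, G on QF]
2. ∠GEQ = 43°  [linear pair at E on QC]
3. ∠EGQ = 53°  [△QEG]

∠EGQ = 53°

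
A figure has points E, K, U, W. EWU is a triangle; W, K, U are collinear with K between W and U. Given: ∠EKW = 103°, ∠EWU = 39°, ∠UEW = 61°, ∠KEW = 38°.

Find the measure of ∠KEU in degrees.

∠KEU = 23°

1. ∠EKU = 77°  [linear pair at K on WU]
2. ∠EUW = 80°  [△EWU]
3. ∠EUK = 80°  [K on ray UW]
4. ∠KEU = 23°  [△EKU]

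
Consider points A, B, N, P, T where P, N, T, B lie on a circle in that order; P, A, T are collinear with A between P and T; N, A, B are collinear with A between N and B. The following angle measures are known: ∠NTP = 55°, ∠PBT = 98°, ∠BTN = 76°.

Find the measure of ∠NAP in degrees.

1. ∠NBP = 55°  [same arc PN]
2. ∠PNT = 82°  [cyclic PNTB, opposite ∠N+∠B]
3. ∠BPN = 104°  [cyclic PNTB, opposite ∠P+∠T]
4. ∠BNP = 21°  [△PNB]
5. ∠NPT = 43°  [△PNT]
6. ∠NAP = 116°  [△PAN]

∠NAP = 116°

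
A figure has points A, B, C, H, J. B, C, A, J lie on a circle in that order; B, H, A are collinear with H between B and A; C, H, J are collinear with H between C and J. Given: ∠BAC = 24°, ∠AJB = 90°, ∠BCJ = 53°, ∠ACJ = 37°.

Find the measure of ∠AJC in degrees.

1. ∠ACB = 90°  [cyclic BCAJ, opposite ∠C+∠J]
2. ∠ABC = 66°  [△BCA]
3. ∠AJC = 66°  [same arc CA]

∠AJC = 66°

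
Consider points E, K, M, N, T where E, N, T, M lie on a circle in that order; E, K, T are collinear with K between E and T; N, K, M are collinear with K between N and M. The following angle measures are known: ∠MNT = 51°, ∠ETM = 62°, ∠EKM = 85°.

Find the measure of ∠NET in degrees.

∠NET = 23°

1. ∠MET = 51°  [same arc TM]
2. ∠EMT = 67°  [△ETM]
3. ∠NKT = 85°  [vertical angles at K]
4. ∠ENT = 113°  [cyclic ENTM, opposite ∠N+∠M]
5. ∠ETN = 44°  [△NKT]
6. ∠NET = 23°  [△ENT]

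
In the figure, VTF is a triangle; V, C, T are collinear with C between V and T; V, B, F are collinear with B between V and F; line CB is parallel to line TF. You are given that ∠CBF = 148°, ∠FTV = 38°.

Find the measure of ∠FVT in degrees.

1. ∠CBV = 32°  [linear pair at B on VF]
2. ∠BCV = 38°  [CB∥TF, corresponding at C]
3. ∠BVC = 110°  [△VCB]
4. ∠FVT = 110°  [C on VT, B on VF]

∠FVT = 110°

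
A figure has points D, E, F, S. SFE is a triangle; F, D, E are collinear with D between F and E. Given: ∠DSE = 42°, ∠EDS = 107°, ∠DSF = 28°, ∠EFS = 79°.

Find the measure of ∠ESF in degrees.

∠ESF = 70°

1. ∠DES = 31°  [△SDE]
2. ∠FES = 31°  [D on ray EF]
3. ∠ESF = 70°  [△SFE]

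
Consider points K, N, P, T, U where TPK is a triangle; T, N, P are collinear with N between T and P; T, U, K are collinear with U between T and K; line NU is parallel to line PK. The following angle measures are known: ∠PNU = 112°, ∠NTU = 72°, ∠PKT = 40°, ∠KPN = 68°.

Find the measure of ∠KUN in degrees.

1. ∠TNU = 68°  [linear pair at N on TP]
2. ∠NUT = 40°  [△TNU]
3. ∠KUN = 140°  [linear pair at U on TK]

∠KUN = 140°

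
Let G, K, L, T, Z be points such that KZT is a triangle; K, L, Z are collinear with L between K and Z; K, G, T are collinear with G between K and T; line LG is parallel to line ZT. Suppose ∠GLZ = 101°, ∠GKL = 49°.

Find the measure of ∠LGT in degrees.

1. ∠GLK = 79°  [linear pair at L on KZ]
2. ∠KGL = 52°  [△KLG]
3. ∠LGT = 128°  [linear pair at G on KT]

∠LGT = 128°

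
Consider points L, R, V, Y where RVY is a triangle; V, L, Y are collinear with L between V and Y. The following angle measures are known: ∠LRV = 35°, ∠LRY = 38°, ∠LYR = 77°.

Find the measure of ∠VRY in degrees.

1. ∠RLY = 65°  [△RLY]
2. ∠RYV = 77°  [L on ray YV]
3. ∠RLV = 115°  [linear pair at L on VY]
4. ∠LVR = 30°  [△RVL]
5. ∠RVY = 30°  [L on ray VY]
6. ∠VRY = 73°  [△RVY]

∠VRY = 73°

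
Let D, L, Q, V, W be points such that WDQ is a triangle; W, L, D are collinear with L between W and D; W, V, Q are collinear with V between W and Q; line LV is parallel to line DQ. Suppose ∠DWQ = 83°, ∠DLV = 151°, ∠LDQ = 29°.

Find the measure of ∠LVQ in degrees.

1. ∠LWV = 83°  [L on WD, V on WQ]
2. ∠VLW = 29°  [linear pair at L on WD]
3. ∠LVW = 68°  [△WLV]
4. ∠LVQ = 112°  [linear pair at V on WQ]

∠LVQ = 112°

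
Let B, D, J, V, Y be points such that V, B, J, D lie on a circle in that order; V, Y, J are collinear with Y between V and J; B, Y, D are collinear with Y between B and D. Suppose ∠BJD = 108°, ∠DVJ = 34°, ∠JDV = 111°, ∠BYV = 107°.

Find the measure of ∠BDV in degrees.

∠BDV = 73°

1. ∠DBJ = 34°  [same arc JD]
2. ∠BYJ = 73°  [linear pair at Y on VJ]
3. ∠BJV = 73°  [△BYJ]
4. ∠BDV = 73°  [same arc VB]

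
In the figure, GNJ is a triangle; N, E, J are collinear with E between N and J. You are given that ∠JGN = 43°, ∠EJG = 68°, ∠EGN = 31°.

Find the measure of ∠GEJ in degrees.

∠GEJ = 100°

1. ∠GJN = 68°  [E on ray JN]
2. ∠GNJ = 69°  [△GNJ]
3. ∠ENG = 69°  [E on ray NJ]
4. ∠GEN = 80°  [△GNE]
5. ∠GEJ = 100°  [linear pair at E on NJ]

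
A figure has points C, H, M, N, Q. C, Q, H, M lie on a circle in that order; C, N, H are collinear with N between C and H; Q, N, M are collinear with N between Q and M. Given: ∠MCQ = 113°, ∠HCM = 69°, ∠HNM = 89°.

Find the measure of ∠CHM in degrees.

∠CHM = 47°

1. ∠MHQ = 67°  [cyclic CQHM, opposite ∠C+∠H]
2. ∠HQM = 69°  [same arc HM]
3. ∠HMQ = 44°  [△QHM]
4. ∠CHM = 47°  [△HNM]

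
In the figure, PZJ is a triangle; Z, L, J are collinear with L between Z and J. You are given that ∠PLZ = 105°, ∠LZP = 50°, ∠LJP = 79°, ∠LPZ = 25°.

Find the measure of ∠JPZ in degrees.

∠JPZ = 51°

1. ∠JZP = 50°  [L on ray ZJ]
2. ∠PJZ = 79°  [L on ray JZ]
3. ∠JPZ = 51°  [△PZJ]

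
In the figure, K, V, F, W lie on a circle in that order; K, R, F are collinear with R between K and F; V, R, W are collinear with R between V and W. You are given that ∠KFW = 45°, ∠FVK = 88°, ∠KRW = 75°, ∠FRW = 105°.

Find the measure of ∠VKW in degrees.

∠VKW = 73°

1. ∠KVW = 45°  [same arc KW]
2. ∠FWK = 92°  [cyclic KVFW, opposite ∠V+∠W]
3. ∠FKW = 43°  [△KFW]
4. ∠KWV = 62°  [△KRW]
5. ∠VKW = 73°  [△KVW]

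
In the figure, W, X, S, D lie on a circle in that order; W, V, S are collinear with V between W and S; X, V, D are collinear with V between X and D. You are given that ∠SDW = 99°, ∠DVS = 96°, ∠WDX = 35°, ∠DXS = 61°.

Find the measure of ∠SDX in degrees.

1. ∠SXW = 81°  [cyclic WXSD, opposite ∠X+∠D]
2. ∠WSX = 35°  [same arc WX]
3. ∠SWX = 64°  [△WXS]
4. ∠SDX = 64°  [same arc XS]

∠SDX = 64°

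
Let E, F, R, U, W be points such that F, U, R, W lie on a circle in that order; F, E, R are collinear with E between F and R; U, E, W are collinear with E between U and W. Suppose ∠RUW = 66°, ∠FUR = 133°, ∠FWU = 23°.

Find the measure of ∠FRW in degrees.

∠FRW = 67°

1. ∠RFW = 66°  [same arc RW]
2. ∠FWR = 47°  [cyclic FURW, opposite ∠U+∠W]
3. ∠FRW = 67°  [△FRW]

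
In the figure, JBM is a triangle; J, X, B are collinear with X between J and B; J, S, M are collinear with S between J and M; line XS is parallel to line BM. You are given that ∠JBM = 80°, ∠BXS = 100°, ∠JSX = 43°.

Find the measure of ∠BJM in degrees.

1. ∠JXS = 80°  [XS∥BM, corresponding at X]
2. ∠SJX = 57°  [△JXS]
3. ∠BJM = 57°  [X on JB, S on JM]

∠BJM = 57°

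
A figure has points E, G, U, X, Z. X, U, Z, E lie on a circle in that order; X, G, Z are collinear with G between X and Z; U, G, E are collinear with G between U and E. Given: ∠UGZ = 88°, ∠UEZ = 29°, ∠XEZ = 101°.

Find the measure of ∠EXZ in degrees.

1. ∠EGX = 88°  [vertical angles at G]
2. ∠EGZ = 92°  [linear pair at G on XZ]
3. ∠EZX = 59°  [△ZGE]
4. ∠EXZ = 20°  [△XZE]

∠EXZ = 20°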